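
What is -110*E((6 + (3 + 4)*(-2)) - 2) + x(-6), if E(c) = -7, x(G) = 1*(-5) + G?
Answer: 759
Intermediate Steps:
x(G) = -5 + G
-110*E((6 + (3 + 4)*(-2)) - 2) + x(-6) = -110*(-7) + (-5 - 6) = 770 - 11 = 759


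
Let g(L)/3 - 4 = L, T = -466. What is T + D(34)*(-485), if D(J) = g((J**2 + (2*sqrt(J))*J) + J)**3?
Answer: -29664851172586 - 3948410057040*sqrt(34) ≈ -5.2688e+13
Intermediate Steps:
g(L) = 12 + 3*L
D(J) = (12 + 3*J + 3*J**2 + 6*J**(3/2))**3 (D(J) = (12 + 3*((J**2 + (2*sqrt(J))*J) + J))**3 = (12 + 3*((J**2 + 2*J**(3/2)) + J))**3 = (12 + 3*(J + J**2 + 2*J**(3/2)))**3 = (12 + (3*J + 3*J**2 + 6*J**(3/2)))**3 = (12 + 3*J + 3*J**2 + 6*J**(3/2))**3)
T + D(34)*(-485) = -466 + (27*(4 + 34 + 34**2 + 2*34**(3/2))**3)*(-485) = -466 + (27*(4 + 34 + 1156 + 2*(34*sqrt(34)))**3)*(-485) = -466 + (27*(4 + 34 + 1156 + 68*sqrt(34))**3)*(-485) = -466 + (27*(1194 + 68*sqrt(34))**3)*(-485) = -466 - 13095*(1194 + 68*sqrt(34))**3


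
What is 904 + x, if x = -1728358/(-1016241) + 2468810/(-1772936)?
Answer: 814659755704291/900865126788 ≈ 904.31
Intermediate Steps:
x = 277681087939/900865126788 (x = -1728358*(-1/1016241) + 2468810*(-1/1772936) = 1728358/1016241 - 1234405/886468 = 277681087939/900865126788 ≈ 0.30824)
904 + x = 904 + 277681087939/900865126788 = 814659755704291/900865126788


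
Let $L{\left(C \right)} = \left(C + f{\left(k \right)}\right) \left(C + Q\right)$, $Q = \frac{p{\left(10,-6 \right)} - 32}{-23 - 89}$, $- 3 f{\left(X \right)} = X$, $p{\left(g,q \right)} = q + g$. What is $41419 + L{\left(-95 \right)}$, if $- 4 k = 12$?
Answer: $\frac{100651}{2} \approx 50326.0$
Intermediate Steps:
$p{\left(g,q \right)} = g + q$
$k = -3$ ($k = \left(- \frac{1}{4}\right) 12 = -3$)
$f{\left(X \right)} = - \frac{X}{3}$
$Q = \frac{1}{4}$ ($Q = \frac{\left(10 - 6\right) - 32}{-23 - 89} = \frac{4 - 32}{-112} = \left(-28\right) \left(- \frac{1}{112}\right) = \frac{1}{4} \approx 0.25$)
$L{\left(C \right)} = \left(1 + C\right) \left(\frac{1}{4} + C\right)$ ($L{\left(C \right)} = \left(C - -1\right) \left(C + \frac{1}{4}\right) = \left(C + 1\right) \left(\frac{1}{4} + C\right) = \left(1 + C\right) \left(\frac{1}{4} + C\right)$)
$41419 + L{\left(-95 \right)} = 41419 + \left(\frac{1}{4} + \left(-95\right)^{2} + \frac{5}{4} \left(-95\right)\right) = 41419 + \left(\frac{1}{4} + 9025 - \frac{475}{4}\right) = 41419 + \frac{17813}{2} = \frac{100651}{2}$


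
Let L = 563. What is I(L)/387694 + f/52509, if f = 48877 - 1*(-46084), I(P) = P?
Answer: 36845372501/20357424246 ≈ 1.8099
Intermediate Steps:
f = 94961 (f = 48877 + 46084 = 94961)
I(L)/387694 + f/52509 = 563/387694 + 94961/52509 = 36845372501/20357424246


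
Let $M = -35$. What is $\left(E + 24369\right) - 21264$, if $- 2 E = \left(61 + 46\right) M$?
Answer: $\frac{9955}{2} \approx 4977.5$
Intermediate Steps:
$E = \frac{3745}{2}$ ($E = - \frac{\left(61 + 46\right) \left(-35\right)}{2} = - \frac{107 \left(-35\right)}{2} = \left(- \frac{1}{2}\right) \left(-3745\right) = \frac{3745}{2} \approx 1872.5$)
$\left(E + 24369\right) - 21264 = \left(\frac{3745}{2} + 24369\right) - 21264 = \frac{52483}{2} - 21264 = \frac{9955}{2}$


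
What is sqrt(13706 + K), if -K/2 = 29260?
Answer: I*sqrt(44814) ≈ 211.69*I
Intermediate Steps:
K = -58520 (K = -2*29260 = -58520)
sqrt(13706 + K) = sqrt(13706 - 58520) = sqrt(-44814) = I*sqrt(44814)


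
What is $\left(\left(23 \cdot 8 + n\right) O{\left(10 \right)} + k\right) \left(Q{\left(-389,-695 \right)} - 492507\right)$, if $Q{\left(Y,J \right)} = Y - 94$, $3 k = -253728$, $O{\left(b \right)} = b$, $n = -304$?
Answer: $42286710240$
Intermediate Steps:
$k = -84576$ ($k = \frac{1}{3} \left(-253728\right) = -84576$)
$Q{\left(Y,J \right)} = -94 + Y$ ($Q{\left(Y,J \right)} = Y - 94 = -94 + Y$)
$\left(\left(23 \cdot 8 + n\right) O{\left(10 \right)} + k\right) \left(Q{\left(-389,-695 \right)} - 492507\right) = \left(\left(23 \cdot 8 - 304\right) 10 - 84576\right) \left(\left(-94 - 389\right) - 492507\right) = \left(\left(184 - 304\right) 10 - 84576\right) \left(-483 - 492507\right) = \left(\left(-120\right) 10 - 84576\right) \left(-492990\right) = \left(-1200 - 84576\right) \left(-492990\right) = \left(-85776\right) \left(-492990\right) = 42286710240$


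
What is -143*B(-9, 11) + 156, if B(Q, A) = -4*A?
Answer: 6448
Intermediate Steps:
-143*B(-9, 11) + 156 = -(-572)*11 + 156 = -143*(-44) + 156 = 6292 + 156 = 6448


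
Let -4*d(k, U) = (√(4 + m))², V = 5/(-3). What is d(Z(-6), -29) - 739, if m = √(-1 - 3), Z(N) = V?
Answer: -740 - I/2 ≈ -740.0 - 0.5*I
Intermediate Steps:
V = -5/3 (V = 5*(-⅓) = -5/3 ≈ -1.6667)
Z(N) = -5/3
m = 2*I (m = √(-4) = 2*I ≈ 2.0*I)
d(k, U) = -1 - I/2 (d(k, U) = -(1 + I/2) = -(4 + 2*I)/4 = -1 - I/2)
d(Z(-6), -29) - 739 = (-1 - I/2) - 739 = -740 - I/2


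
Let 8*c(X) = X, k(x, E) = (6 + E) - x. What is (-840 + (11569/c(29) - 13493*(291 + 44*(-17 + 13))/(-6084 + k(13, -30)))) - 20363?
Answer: -3152213380/177509 ≈ -17758.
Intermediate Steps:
k(x, E) = 6 + E - x
c(X) = X/8
(-840 + (11569/c(29) - 13493*(291 + 44*(-17 + 13))/(-6084 + k(13, -30)))) - 20363 = (-840 + (11569/(((1/8)*29)) - 13493*(291 + 44*(-17 + 13))/(-6084 + (6 - 30 - 1*13)))) - 20363 = (-840 + (11569/(29/8) - 13493*(291 + 44*(-4))/(-6084 + (6 - 30 - 13)))) - 20363 = (-840 + (11569*(8/29) - 13493*(291 - 176)/(-6084 - 37))) - 20363 = (-840 + (92552/29 - 13493/((-6121/115)))) - 20363 = (-840 + (92552/29 - 13493/((-6121*1/115)))) - 20363 = (-840 + (92552/29 - 13493/(-6121/115))) - 20363 = (-840 + (92552/29 - 13493*(-115/6121))) - 20363 = (-840 + (92552/29 + 1551695/6121)) - 20363 = (-840 + 611509947/177509) - 20363 = 462402387/177509 - 20363 = -3152213380/177509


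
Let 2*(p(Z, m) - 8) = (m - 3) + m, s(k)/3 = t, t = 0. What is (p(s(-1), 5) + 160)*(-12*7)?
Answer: -14406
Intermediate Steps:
s(k) = 0 (s(k) = 3*0 = 0)
p(Z, m) = 13/2 + m (p(Z, m) = 8 + ((m - 3) + m)/2 = 8 + ((-3 + m) + m)/2 = 8 + (-3 + 2*m)/2 = 8 + (-3/2 + m) = 13/2 + m)
(p(s(-1), 5) + 160)*(-12*7) = ((13/2 + 5) + 160)*(-12*7) = (23/2 + 160)*(-84) = (343/2)*(-84) = -14406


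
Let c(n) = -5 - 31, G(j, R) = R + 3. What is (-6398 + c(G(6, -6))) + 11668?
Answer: 5234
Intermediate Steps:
G(j, R) = 3 + R
c(n) = -36
(-6398 + c(G(6, -6))) + 11668 = (-6398 - 36) + 11668 = -6434 + 11668 = 5234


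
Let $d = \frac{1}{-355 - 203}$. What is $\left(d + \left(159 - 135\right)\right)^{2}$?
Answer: $\frac{179318881}{311364} \approx 575.91$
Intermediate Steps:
$d = - \frac{1}{558}$ ($d = \frac{1}{-558} = - \frac{1}{558} \approx -0.0017921$)
$\left(d + \left(159 - 135\right)\right)^{2} = \left(- \frac{1}{558} + \left(159 - 135\right)\right)^{2} = \left(- \frac{1}{558} + 24\right)^{2} = \left(\frac{13391}{558}\right)^{2} = \frac{179318881}{311364}$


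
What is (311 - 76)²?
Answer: 55225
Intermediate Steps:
(311 - 76)² = 235² = 55225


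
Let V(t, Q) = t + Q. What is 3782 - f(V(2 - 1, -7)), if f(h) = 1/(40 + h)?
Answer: 128587/34 ≈ 3782.0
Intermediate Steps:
V(t, Q) = Q + t
3782 - f(V(2 - 1, -7)) = 3782 - 1/(40 + (-7 + (2 - 1))) = 3782 - 1/(40 + (-7 + 1)) = 3782 - 1/(40 - 6) = 3782 - 1/34 = 128587/34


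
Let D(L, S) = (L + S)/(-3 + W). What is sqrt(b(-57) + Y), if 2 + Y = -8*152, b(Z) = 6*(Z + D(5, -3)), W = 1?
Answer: 3*I*sqrt(174) ≈ 39.573*I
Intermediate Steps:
D(L, S) = -L/2 - S/2 (D(L, S) = (L + S)/(-3 + 1) = (L + S)/(-2) = (L + S)*(-1/2) = -L/2 - S/2)
b(Z) = -6 + 6*Z (b(Z) = 6*(Z + (-1/2*5 - 1/2*(-3))) = 6*(Z + (-5/2 + 3/2)) = 6*(Z - 1) = 6*(-1 + Z) = -6 + 6*Z)
Y = -1218 (Y = -2 - 8*152 = -2 - 1216 = -1218)
sqrt(b(-57) + Y) = sqrt((-6 + 6*(-57)) - 1218) = sqrt((-6 - 342) - 1218) = sqrt(-348 - 1218) = sqrt(-1566) = 3*I*sqrt(174)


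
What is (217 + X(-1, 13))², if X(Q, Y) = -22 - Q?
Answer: 38416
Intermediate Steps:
(217 + X(-1, 13))² = (217 + (-22 - 1*(-1)))² = (217 + (-22 + 1))² = (217 - 21)² = 196² = 38416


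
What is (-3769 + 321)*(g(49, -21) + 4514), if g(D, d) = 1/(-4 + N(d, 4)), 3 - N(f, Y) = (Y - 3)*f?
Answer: -77822222/5 ≈ -1.5564e+7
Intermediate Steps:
N(f, Y) = 3 - f*(-3 + Y) (N(f, Y) = 3 - (Y - 3)*f = 3 - (-3 + Y)*f = 3 - f*(-3 + Y))
g(D, d) = 1/(-1 - d) (g(D, d) = 1/(-4 + (3 + 3*d - 1*4*d)) = 1/(-4 + (3 + 3*d - 4*d)) = 1/(-4 + (3 - d)) = 1/(-1 - d))
(-3769 + 321)*(g(49, -21) + 4514) = (-3769 + 321)*(-1/(1 - 21) + 4514) = -3448*(-1/(-20) + 4514) = -3448*(-1*(-1/20) + 4514) = -3448*(1/20 + 4514) = -3448*90281/20 = -77822222/5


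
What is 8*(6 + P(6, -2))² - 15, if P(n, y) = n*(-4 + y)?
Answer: 7185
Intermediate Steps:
8*(6 + P(6, -2))² - 15 = 8*(6 + 6*(-4 - 2))² - 15 = 8*(6 + 6*(-6))² - 15 = 8*(6 - 36)² - 15 = 8*(-30)² - 15 = 8*900 - 15 = 7200 - 15 = 7185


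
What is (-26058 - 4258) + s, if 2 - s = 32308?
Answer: -62622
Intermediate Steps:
s = -32306 (s = 2 - 1*32308 = 2 - 32308 = -32306)
(-26058 - 4258) + s = (-26058 - 4258) - 32306 = -30316 - 32306 = -62622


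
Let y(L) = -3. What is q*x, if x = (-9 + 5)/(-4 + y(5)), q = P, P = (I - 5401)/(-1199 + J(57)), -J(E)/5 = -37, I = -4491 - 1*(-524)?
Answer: 18736/3549 ≈ 5.2792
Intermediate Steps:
I = -3967 (I = -4491 + 524 = -3967)
J(E) = 185 (J(E) = -5*(-37) = 185)
P = 4684/507 (P = (-3967 - 5401)/(-1199 + 185) = -9368/(-1014) = -9368*(-1/1014) = 4684/507 ≈ 9.2387)
q = 4684/507 ≈ 9.2387
x = 4/7 (x = (-9 + 5)/(-4 - 3) = -4/(-7) = -4*(-1/7) = 4/7 ≈ 0.57143)
q*x = (4684/507)*(4/7) = 18736/3549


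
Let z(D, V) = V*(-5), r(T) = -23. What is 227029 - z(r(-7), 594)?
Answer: 229999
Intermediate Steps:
z(D, V) = -5*V
227029 - z(r(-7), 594) = 227029 - (-5)*594 = 227029 - 1*(-2970) = 227029 + 2970 = 229999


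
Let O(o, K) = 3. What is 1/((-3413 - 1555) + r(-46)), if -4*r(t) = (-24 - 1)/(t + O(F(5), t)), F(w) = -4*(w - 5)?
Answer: -172/854521 ≈ -0.00020128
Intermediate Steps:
F(w) = 20 - 4*w (F(w) = -4*(-5 + w) = 20 - 4*w)
r(t) = 25/(4*(3 + t)) (r(t) = -(-24 - 1)/(4*(t + 3)) = -(-25)/(4*(3 + t)) = 25/(4*(3 + t)))
1/((-3413 - 1555) + r(-46)) = 1/((-3413 - 1555) + 25/(4*(3 - 46))) = 1/(-4968 + (25/4)/(-43)) = 1/(-4968 + (25/4)*(-1/43)) = 1/(-4968 - 25/172) = 1/(-854521/172) = -172/854521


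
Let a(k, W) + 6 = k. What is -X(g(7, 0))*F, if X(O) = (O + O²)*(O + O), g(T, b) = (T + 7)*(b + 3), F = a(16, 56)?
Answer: -1517040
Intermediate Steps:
a(k, W) = -6 + k
F = 10 (F = -6 + 16 = 10)
g(T, b) = (3 + b)*(7 + T) (g(T, b) = (7 + T)*(3 + b) = (3 + b)*(7 + T))
X(O) = 2*O*(O + O²) (X(O) = (O + O²)*(2*O) = 2*O*(O + O²))
-X(g(7, 0))*F = -2*(21 + 3*7 + 7*0 + 7*0)²*(1 + (21 + 3*7 + 7*0 + 7*0))*10 = -2*(21 + 21 + 0 + 0)²*(1 + (21 + 21 + 0 + 0))*10 = -2*42²*(1 + 42)*10 = -2*1764*43*10 = -151704*10 = -1*1517040 = -1517040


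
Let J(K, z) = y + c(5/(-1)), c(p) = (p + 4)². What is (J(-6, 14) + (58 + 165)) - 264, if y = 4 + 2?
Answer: -34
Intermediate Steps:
y = 6
c(p) = (4 + p)²
J(K, z) = 7 (J(K, z) = 6 + (4 + 5/(-1))² = 6 + (4 + 5*(-1))² = 6 + (4 - 5)² = 6 + (-1)² = 6 + 1 = 7)
(J(-6, 14) + (58 + 165)) - 264 = (7 + (58 + 165)) - 264 = (7 + 223) - 264 = 230 - 264 = -34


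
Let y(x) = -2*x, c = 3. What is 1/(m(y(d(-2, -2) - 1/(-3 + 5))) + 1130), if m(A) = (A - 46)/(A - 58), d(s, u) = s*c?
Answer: 15/16961 ≈ 0.00088438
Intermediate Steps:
d(s, u) = 3*s (d(s, u) = s*3 = 3*s)
m(A) = (-46 + A)/(-58 + A)
1/(m(y(d(-2, -2) - 1/(-3 + 5))) + 1130) = 1/((-46 - 2*(3*(-2) - 1/(-3 + 5)))/(-58 - 2*(3*(-2) - 1/(-3 + 5))) + 1130) = 1/((-46 - 2*(-6 - 1/2))/(-58 - 2*(-6 - 1/2)) + 1130) = 1/((-46 - 2*(-13/2))/(-58 - 2*(-13/2)) + 1130) = 1/((-46 + 13)/(-58 + 13) + 1130) = 1/(-33/(-45) + 1130) = 1/(-1/45*(-33) + 1130) = 1/(11/15 + 1130) = 1/(16961/15) = 15/16961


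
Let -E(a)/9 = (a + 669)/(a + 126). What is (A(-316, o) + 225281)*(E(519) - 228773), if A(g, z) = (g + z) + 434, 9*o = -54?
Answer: -11087027350287/215 ≈ -5.1568e+10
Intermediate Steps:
o = -6 (o = (⅑)*(-54) = -6)
A(g, z) = 434 + g + z
E(a) = -9*(669 + a)/(126 + a) (E(a) = -9*(a + 669)/(a + 126) = -9*(669 + a)/(126 + a))
(A(-316, o) + 225281)*(E(519) - 228773) = ((434 - 316 - 6) + 225281)*(9*(-669 - 1*519)/(126 + 519) - 228773) = (112 + 225281)*(9*(-669 - 519)/645 - 228773) = 225393*(9*(1/645)*(-1188) - 228773) = 225393*(-3564/215 - 228773) = 225393*(-49189759/215) = -11087027350287/215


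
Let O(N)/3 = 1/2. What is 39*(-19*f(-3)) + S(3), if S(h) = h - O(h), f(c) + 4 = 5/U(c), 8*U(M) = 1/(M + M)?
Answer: 361611/2 ≈ 1.8081e+5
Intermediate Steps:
O(N) = 3/2
U(M) = 1/(16*M) (U(M) = 1/(8*(M + M)) = 1/(8*((2*M))) = (1/(2*M))/8 = 1/(16*M))
f(c) = -4 + 80*c (f(c) = -4 + 5/((1/(16*c))) = -4 + 5*(16*c) = -4 + 80*c)
S(h) = -3/2 + h (S(h) = h - 1*3/2 = h - 3/2 = -3/2 + h)
39*(-19*f(-3)) + S(3) = 39*(-19*(-4 + 80*(-3))) + (-3/2 + 3) = 39*(-19*(-4 - 240)) + 3/2 = 39*(-19*(-244)) + 3/2 = 39*4636 + 3/2 = 180804 + 3/2 = 361611/2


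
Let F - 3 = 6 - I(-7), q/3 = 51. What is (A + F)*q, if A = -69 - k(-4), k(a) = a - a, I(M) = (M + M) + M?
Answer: -5967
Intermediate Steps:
q = 153 (q = 3*51 = 153)
I(M) = 3*M (I(M) = 2*M + M = 3*M)
F = 30 (F = 3 + (6 - 3*(-7)) = 3 + (6 - 1*(-21)) = 3 + (6 + 21) = 3 + 27 = 30)
k(a) = 0
A = -69 (A = -69 - 1*0 = -69 + 0 = -69)
(A + F)*q = (-69 + 30)*153 = -39*153 = -5967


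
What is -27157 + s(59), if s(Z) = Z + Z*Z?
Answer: -23617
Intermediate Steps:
s(Z) = Z + Z**2
-27157 + s(59) = -27157 + 59*(1 + 59) = -27157 + 59*60 = -27157 + 3540 = -23617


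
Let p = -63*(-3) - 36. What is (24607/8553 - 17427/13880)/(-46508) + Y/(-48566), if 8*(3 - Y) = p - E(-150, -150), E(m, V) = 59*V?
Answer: 441967040681689/19153136411381280 ≈ 0.023075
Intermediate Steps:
p = 153 (p = 189 - 36 = 153)
Y = -8979/8 (Y = 3 - (153 - 59*(-150))/8 = 3 - (153 - 1*(-8850))/8 = 3 - (153 + 8850)/8 = 3 - ⅛*9003 = 3 - 9003/8 = -8979/8 ≈ -1122.4)
(24607/8553 - 17427/13880)/(-46508) + Y/(-48566) = (24607/8553 - 17427/13880)/(-46508) - 8979/8/(-48566) = (24607*(1/8553) - 17427*1/13880)*(-1/46508) - 8979/8*(-1/48566) = (24607/8553 - 17427/13880)*(-1/46508) + 8979/388528 = (192492029/118715640)*(-1/46508) + 8979/388528 = -192492029/5521226985120 + 8979/388528 = 441967040681689/19153136411381280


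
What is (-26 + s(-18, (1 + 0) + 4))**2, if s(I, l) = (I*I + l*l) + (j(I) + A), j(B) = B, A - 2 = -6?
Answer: 90601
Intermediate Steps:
A = -4 (A = 2 - 6 = -4)
s(I, l) = -4 + I + I**2 + l**2 (s(I, l) = (I*I + l*l) + (I - 4) = (I**2 + l**2) + (-4 + I) = -4 + I + I**2 + l**2)
(-26 + s(-18, (1 + 0) + 4))**2 = (-26 + (-4 - 18 + (-18)**2 + ((1 + 0) + 4)**2))**2 = (-26 + (-4 - 18 + 324 + (1 + 4)**2))**2 = (-26 + (-4 - 18 + 324 + 5**2))**2 = (-26 + (-4 - 18 + 324 + 25))**2 = (-26 + 327)**2 = 301**2 = 90601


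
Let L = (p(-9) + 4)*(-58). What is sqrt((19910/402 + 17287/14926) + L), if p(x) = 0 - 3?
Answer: I*sqrt(65835637980666)/3000126 ≈ 2.7045*I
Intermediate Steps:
p(x) = -3
L = -58 (L = (-3 + 4)*(-58) = 1*(-58) = -58)
sqrt((19910/402 + 17287/14926) + L) = sqrt((19910/402 + 17287/14926) - 58) = sqrt((19910*(1/402) + 17287*(1/14926)) - 58) = sqrt((9955/201 + 17287/14926) - 58) = sqrt(152063017/3000126 - 58) = sqrt(-21944291/3000126) = I*sqrt(65835637980666)/3000126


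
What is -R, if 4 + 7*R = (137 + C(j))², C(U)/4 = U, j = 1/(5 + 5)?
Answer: -471869/175 ≈ -2696.4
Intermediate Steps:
j = ⅒ (j = 1/10 = ⅒ ≈ 0.10000)
C(U) = 4*U
R = 471869/175 (R = -4/7 + (137 + 4*(⅒))²/7 = -4/7 + (137 + ⅖)²/7 = -4/7 + (687/5)²/7 = -4/7 + (⅐)*(471969/25) = -4/7 + 471969/175 = 471869/175 ≈ 2696.4)
-R = -1*471869/175 = -471869/175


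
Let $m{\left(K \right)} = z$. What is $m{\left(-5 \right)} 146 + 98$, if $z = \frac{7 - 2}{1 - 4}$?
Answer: $- \frac{436}{3} \approx -145.33$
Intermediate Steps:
$z = - \frac{5}{3}$ ($z = \frac{5}{-3} = 5 \left(- \frac{1}{3}\right) = - \frac{5}{3} \approx -1.6667$)
$m{\left(K \right)} = - \frac{5}{3}$
$m{\left(-5 \right)} 146 + 98 = \left(- \frac{5}{3}\right) 146 + 98 = - \frac{730}{3} + 98 = - \frac{436}{3}$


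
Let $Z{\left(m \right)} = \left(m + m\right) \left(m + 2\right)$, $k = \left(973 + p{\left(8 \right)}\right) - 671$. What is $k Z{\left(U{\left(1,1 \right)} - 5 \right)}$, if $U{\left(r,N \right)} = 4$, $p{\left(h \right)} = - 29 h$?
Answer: $-140$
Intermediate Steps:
$k = 70$ ($k = \left(973 - 232\right) - 671 = 741 - 671 = 70$)
$Z{\left(m \right)} = 2 m \left(2 + m\right)$
$k Z{\left(U{\left(1,1 \right)} - 5 \right)} = 70 \cdot 2 \left(4 - 5\right) \left(2 + \left(4 - 5\right)\right) = 70 \cdot 2 \left(-1\right) \left(2 - 1\right) = 70 \cdot 2 \left(-1\right) 1 = 70 \left(-2\right) = -140$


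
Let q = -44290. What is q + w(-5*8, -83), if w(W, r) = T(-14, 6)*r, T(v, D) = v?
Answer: -43128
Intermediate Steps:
w(W, r) = -14*r
q + w(-5*8, -83) = -44290 - 14*(-83) = -44290 + 1162 = -43128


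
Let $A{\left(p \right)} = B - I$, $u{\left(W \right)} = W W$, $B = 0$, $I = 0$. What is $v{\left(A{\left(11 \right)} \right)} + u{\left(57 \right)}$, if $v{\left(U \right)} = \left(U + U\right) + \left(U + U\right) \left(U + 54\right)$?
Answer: $3249$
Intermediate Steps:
$u{\left(W \right)} = W^{2}$
$A{\left(p \right)} = 0$ ($A{\left(p \right)} = 0 - 0 = 0 + 0 = 0$)
$v{\left(U \right)} = 2 U + 2 U \left(54 + U\right)$
$v{\left(A{\left(11 \right)} \right)} + u{\left(57 \right)} = 2 \cdot 0 \left(55 + 0\right) + 57^{2} = 2 \cdot 0 \cdot 55 + 3249 = 0 + 3249 = 3249$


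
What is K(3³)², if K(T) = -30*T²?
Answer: 478296900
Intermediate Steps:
K(3³)² = (-30*(3³)²)² = (-30*27²)² = (-30*729)² = (-21870)² = 478296900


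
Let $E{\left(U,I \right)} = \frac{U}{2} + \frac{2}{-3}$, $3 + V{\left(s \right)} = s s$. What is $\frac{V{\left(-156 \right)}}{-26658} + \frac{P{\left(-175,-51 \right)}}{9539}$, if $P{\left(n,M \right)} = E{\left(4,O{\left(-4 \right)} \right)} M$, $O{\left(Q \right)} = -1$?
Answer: $- \frac{77975077}{84763554} \approx -0.91991$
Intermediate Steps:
$V{\left(s \right)} = -3 + s^{2}$ ($V{\left(s \right)} = -3 + s s = -3 + s^{2}$)
$E{\left(U,I \right)} = - \frac{2}{3} + \frac{U}{2}$ ($E{\left(U,I \right)} = U \frac{1}{2} + 2 \left(- \frac{1}{3}\right) = \frac{U}{2} - \frac{2}{3} = - \frac{2}{3} + \frac{U}{2}$)
$P{\left(n,M \right)} = \frac{4 M}{3}$ ($P{\left(n,M \right)} = \left(- \frac{2}{3} + \frac{1}{2} \cdot 4\right) M = \left(- \frac{2}{3} + 2\right) M = \frac{4 M}{3}$)
$\frac{V{\left(-156 \right)}}{-26658} + \frac{P{\left(-175,-51 \right)}}{9539} = \frac{-3 + \left(-156\right)^{2}}{-26658} + \frac{\frac{4}{3} \left(-51\right)}{9539} = \left(-3 + 24336\right) \left(- \frac{1}{26658}\right) - \frac{68}{9539} = 24333 \left(- \frac{1}{26658}\right) - \frac{68}{9539} = - \frac{8111}{8886} - \frac{68}{9539} = - \frac{77975077}{84763554}$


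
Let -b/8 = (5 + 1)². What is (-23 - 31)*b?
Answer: 15552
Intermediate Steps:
b = -288 (b = -8*(5 + 1)² = -8*6² = -8*36 = -288)
(-23 - 31)*b = (-23 - 31)*(-288) = -54*(-288) = 15552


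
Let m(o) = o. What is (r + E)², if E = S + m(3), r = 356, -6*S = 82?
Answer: 1073296/9 ≈ 1.1926e+5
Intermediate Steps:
S = -41/3 (S = -⅙*82 = -41/3 ≈ -13.667)
E = -32/3 (E = -41/3 + 3 = -32/3 ≈ -10.667)
(r + E)² = (356 - 32/3)² = (1036/3)² = 1073296/9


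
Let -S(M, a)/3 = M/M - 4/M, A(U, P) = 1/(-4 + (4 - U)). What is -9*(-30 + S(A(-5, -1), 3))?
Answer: -243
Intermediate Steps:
A(U, P) = -1/U (A(U, P) = 1/(-U) = -1/U)
S(M, a) = -3 + 12/M (S(M, a) = -3*(M/M - 4/M) = -3*(1 - 4/M) = -3 + 12/M)
-9*(-30 + S(A(-5, -1), 3)) = -9*(-30 + (-3 + 12/((-1/(-5))))) = -9*(-30 + (-3 + 12/((-1*(-⅕))))) = -9*(-30 + (-3 + 12/(⅕))) = -9*(-30 + (-3 + 12*5)) = -9*(-30 + (-3 + 60)) = -9*(-30 + 57) = -9*27 = -243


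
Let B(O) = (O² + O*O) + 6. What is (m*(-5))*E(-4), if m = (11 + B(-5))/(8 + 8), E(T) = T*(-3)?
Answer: -1005/4 ≈ -251.25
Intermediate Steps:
E(T) = -3*T
B(O) = 6 + 2*O² (B(O) = (O² + O²) + 6 = 2*O² + 6 = 6 + 2*O²)
m = 67/16 (m = (11 + (6 + 2*(-5)²))/(8 + 8) = (11 + (6 + 2*25))/16 = (11 + (6 + 50))*(1/16) = (11 + 56)*(1/16) = 67*(1/16) = 67/16 ≈ 4.1875)
(m*(-5))*E(-4) = ((67/16)*(-5))*(-3*(-4)) = -335/16*12 = -1005/4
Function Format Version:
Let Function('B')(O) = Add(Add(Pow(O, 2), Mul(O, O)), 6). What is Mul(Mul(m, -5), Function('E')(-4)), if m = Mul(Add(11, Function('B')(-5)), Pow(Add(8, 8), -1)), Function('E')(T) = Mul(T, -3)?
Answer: Rational(-1005, 4) ≈ -251.25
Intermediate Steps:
Function('E')(T) = Mul(-3, T)
Function('B')(O) = Add(6, Mul(2, Pow(O, 2))) (Function('B')(O) = Add(Add(Pow(O, 2), Pow(O, 2)), 6) = Add(Mul(2, Pow(O, 2)), 6) = Add(6, Mul(2, Pow(O, 2))))
m = Rational(67, 16) (m = Mul(Add(11, Add(6, Mul(2, Pow(-5, 2)))), Pow(Add(8, 8), -1)) = Mul(Add(11, Add(6, Mul(2, 25))), Pow(16, -1)) = Mul(Add(11, Add(6, 50)), Rational(1, 16)) = Mul(Add(11, 56), Rational(1, 16)) = Mul(67, Rational(1, 16)) = Rational(67, 16) ≈ 4.1875)
Mul(Mul(m, -5), Function('E')(-4)) = Mul(Mul(Rational(67, 16), -5), Mul(-3, -4)) = Mul(Rational(-335, 16), 12) = Rational(-1005, 4)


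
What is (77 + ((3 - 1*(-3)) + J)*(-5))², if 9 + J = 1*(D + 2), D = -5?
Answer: 11449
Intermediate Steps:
J = -12 (J = -9 + 1*(-5 + 2) = -9 + 1*(-3) = -9 - 3 = -12)
(77 + ((3 - 1*(-3)) + J)*(-5))² = (77 + ((3 - 1*(-3)) - 12)*(-5))² = (77 + ((3 + 3) - 12)*(-5))² = (77 + (6 - 12)*(-5))² = (77 - 6*(-5))² = (77 + 30)² = 107² = 11449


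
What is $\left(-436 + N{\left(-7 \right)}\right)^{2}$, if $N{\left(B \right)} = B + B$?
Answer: $202500$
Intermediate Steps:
$N{\left(B \right)} = 2 B$
$\left(-436 + N{\left(-7 \right)}\right)^{2} = \left(-436 + 2 \left(-7\right)\right)^{2} = \left(-436 - 14\right)^{2} = \left(-450\right)^{2} = 202500$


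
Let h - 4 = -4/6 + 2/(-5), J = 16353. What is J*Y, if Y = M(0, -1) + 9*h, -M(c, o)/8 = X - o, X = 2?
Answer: 196236/5 ≈ 39247.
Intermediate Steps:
M(c, o) = -16 + 8*o (M(c, o) = -8*(2 - o) = -16 + 8*o)
h = 44/15 (h = 4 + (-4/6 + 2/(-5)) = 4 + (-4*1/6 + 2*(-1/5)) = 4 + (-2/3 - 2/5) = 4 - 16/15 = 44/15 ≈ 2.9333)
Y = 12/5 (Y = (-16 + 8*(-1)) + 9*(44/15) = (-16 - 8) + 132/5 = -24 + 132/5 = 12/5 ≈ 2.4000)
J*Y = 16353*(12/5) = 196236/5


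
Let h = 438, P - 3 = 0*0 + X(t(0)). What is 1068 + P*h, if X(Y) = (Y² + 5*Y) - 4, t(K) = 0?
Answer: 630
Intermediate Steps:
X(Y) = -4 + Y² + 5*Y
P = -1 (P = 3 + (0*0 + (-4 + 0² + 5*0)) = 3 + (0 + (-4 + 0 + 0)) = 3 + (0 - 4) = 3 - 4 = -1)
1068 + P*h = 1068 - 1*438 = 1068 - 438 = 630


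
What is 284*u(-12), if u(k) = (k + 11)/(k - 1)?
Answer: 284/13 ≈ 21.846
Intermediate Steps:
u(k) = (11 + k)/(-1 + k)
284*u(-12) = 284*((11 - 12)/(-1 - 12)) = 284*(-1/(-13)) = 284*(-1/13*(-1)) = 284*(1/13) = 284/13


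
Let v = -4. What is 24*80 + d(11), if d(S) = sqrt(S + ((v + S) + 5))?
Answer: 1920 + sqrt(23) ≈ 1924.8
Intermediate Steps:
d(S) = sqrt(1 + 2*S) (d(S) = sqrt(S + ((-4 + S) + 5)) = sqrt(S + (1 + S)) = sqrt(1 + 2*S))
24*80 + d(11) = 24*80 + sqrt(1 + 2*11) = 1920 + sqrt(1 + 22) = 1920 + sqrt(23)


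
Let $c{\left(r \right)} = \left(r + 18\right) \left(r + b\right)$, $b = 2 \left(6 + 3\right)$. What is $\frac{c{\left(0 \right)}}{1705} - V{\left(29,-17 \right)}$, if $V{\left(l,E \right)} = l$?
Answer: $- \frac{49121}{1705} \approx -28.81$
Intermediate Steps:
$b = 18$ ($b = 2 \cdot 9 = 18$)
$c{\left(r \right)} = \left(18 + r\right)^{2}$ ($c{\left(r \right)} = \left(r + 18\right) \left(r + 18\right) = \left(18 + r\right) \left(18 + r\right) = \left(18 + r\right)^{2}$)
$\frac{c{\left(0 \right)}}{1705} - V{\left(29,-17 \right)} = \frac{324 + 0^{2} + 36 \cdot 0}{1705} - 29 = \left(324 + 0 + 0\right) \frac{1}{1705} - 29 = 324 \cdot \frac{1}{1705} - 29 = \frac{324}{1705} - 29 = - \frac{49121}{1705}$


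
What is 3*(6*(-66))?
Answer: -1188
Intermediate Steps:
3*(6*(-66)) = 3*(-396) = -1188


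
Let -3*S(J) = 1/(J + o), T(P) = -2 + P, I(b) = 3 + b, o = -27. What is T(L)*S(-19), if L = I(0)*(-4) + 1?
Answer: -13/138 ≈ -0.094203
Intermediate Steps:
L = -11 (L = (3 + 0)*(-4) + 1 = 3*(-4) + 1 = -12 + 1 = -11)
S(J) = -1/(3*(-27 + J)) (S(J) = -1/(3*(J - 27)) = -1/(3*(-27 + J)))
T(L)*S(-19) = (-2 - 11)*(-1/(-81 + 3*(-19))) = -(-13)/(-81 - 57) = -(-13)/(-138) = -(-13)*(-1)/138 = -13*1/138 = -13/138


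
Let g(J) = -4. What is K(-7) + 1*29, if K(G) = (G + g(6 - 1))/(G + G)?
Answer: 417/14 ≈ 29.786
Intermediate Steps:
K(G) = (-4 + G)/(2*G) (K(G) = (G - 4)/(G + G) = (-4 + G)/((2*G)) = (-4 + G)*(1/(2*G)) = (-4 + G)/(2*G))
K(-7) + 1*29 = (½)*(-4 - 7)/(-7) + 1*29 = (½)*(-⅐)*(-11) + 29 = 11/14 + 29 = 417/14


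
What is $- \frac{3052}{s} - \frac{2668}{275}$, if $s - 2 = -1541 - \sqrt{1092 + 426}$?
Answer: $- \frac{1674493768}{216975275} - \frac{3052 \sqrt{1518}}{2367003} \approx -7.7677$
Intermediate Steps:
$s = -1539 - \sqrt{1518}$ ($s = 2 - \left(1541 + \sqrt{1092 + 426}\right) = 2 - \left(1541 + \sqrt{1518}\right) = -1539 - \sqrt{1518} \approx -1578.0$)
$- \frac{3052}{s} - \frac{2668}{275} = - \frac{3052}{-1539 - \sqrt{1518}} - \frac{2668}{275} = - \frac{2668}{275} - \frac{3052}{-1539 - \sqrt{1518}}$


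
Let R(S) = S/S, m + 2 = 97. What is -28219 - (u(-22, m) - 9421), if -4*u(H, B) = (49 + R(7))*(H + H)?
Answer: -19348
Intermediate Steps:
m = 95 (m = -2 + 97 = 95)
R(S) = 1
u(H, B) = -25*H (u(H, B) = -(49 + 1)*(H + H)/4 = -25*2*H/2 = -25*H)
-28219 - (u(-22, m) - 9421) = -28219 - (-25*(-22) - 9421) = -28219 - (550 - 9421) = -28219 - 1*(-8871) = -28219 + 8871 = -19348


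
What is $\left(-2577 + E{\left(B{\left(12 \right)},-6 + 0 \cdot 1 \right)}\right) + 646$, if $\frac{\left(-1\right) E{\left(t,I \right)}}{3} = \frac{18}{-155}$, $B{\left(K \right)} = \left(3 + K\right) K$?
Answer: $- \frac{299251}{155} \approx -1930.7$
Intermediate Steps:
$B{\left(K \right)} = K \left(3 + K\right)$
$E{\left(t,I \right)} = \frac{54}{155}$ ($E{\left(t,I \right)} = - 3 \frac{18}{-155} = - 3 \cdot 18 \left(- \frac{1}{155}\right) = \left(-3\right) \left(- \frac{18}{155}\right) = \frac{54}{155}$)
$\left(-2577 + E{\left(B{\left(12 \right)},-6 + 0 \cdot 1 \right)}\right) + 646 = \left(-2577 + \frac{54}{155}\right) + 646 = - \frac{399381}{155} + 646 = - \frac{299251}{155}$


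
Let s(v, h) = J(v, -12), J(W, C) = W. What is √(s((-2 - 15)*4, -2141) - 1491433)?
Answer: I*√1491501 ≈ 1221.3*I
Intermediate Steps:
s(v, h) = v
√(s((-2 - 15)*4, -2141) - 1491433) = √((-2 - 15)*4 - 1491433) = √(-17*4 - 1491433) = √(-68 - 1491433) = √(-1491501) = I*√1491501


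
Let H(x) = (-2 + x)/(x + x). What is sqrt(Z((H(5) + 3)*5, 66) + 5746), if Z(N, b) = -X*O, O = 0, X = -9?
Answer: 13*sqrt(34) ≈ 75.802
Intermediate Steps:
H(x) = (-2 + x)/(2*x) (H(x) = (-2 + x)/((2*x)) = (-2 + x)*(1/(2*x)) = (-2 + x)/(2*x))
Z(N, b) = 0 (Z(N, b) = -(-9)*0 = -1*0 = 0)
sqrt(Z((H(5) + 3)*5, 66) + 5746) = sqrt(0 + 5746) = sqrt(5746) = 13*sqrt(34)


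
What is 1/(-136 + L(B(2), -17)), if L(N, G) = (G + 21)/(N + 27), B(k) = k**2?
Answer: -31/4212 ≈ -0.0073599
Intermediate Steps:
L(N, G) = (21 + G)/(27 + N)
1/(-136 + L(B(2), -17)) = 1/(-136 + (21 - 17)/(27 + 2**2)) = 1/(-136 + 4/(27 + 4)) = 1/(-136 + 4/31) = 1/(-4212/31) = -31/4212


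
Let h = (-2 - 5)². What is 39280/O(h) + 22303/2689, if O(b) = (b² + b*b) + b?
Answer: 213815773/13044339 ≈ 16.391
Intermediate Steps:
h = 49 (h = (-7)² = 49)
O(b) = b + 2*b² (O(b) = (b² + b²) + b = 2*b² + b = b + 2*b²)
39280/O(h) + 22303/2689 = 39280/((49*(1 + 2*49))) + 22303/2689 = 39280/((49*(1 + 98))) + 22303*(1/2689) = 39280/((49*99)) + 22303/2689 = 39280/4851 + 22303/2689 = 213815773/13044339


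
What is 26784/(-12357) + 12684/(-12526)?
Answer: -27346254/8599099 ≈ -3.1801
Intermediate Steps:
26784/(-12357) + 12684/(-12526) = 26784*(-1/12357) + 12684*(-1/12526) = -2976/1373 - 6342/6263 = -27346254/8599099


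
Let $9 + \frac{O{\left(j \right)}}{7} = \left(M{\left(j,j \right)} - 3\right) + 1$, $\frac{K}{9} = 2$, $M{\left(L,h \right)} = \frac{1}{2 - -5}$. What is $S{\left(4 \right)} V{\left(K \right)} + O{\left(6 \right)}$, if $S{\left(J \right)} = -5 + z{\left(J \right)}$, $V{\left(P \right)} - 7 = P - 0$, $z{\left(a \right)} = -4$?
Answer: $-301$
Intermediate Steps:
$M{\left(L,h \right)} = \frac{1}{7}$ ($M{\left(L,h \right)} = \frac{1}{2 + 5} = \frac{1}{7}$)
$K = 18$ ($K = 9 \cdot 2 = 18$)
$V{\left(P \right)} = 7 + P$ ($V{\left(P \right)} = 7 + \left(P - 0\right) = 7 + \left(P + 0\right) = 7 + P$)
$O{\left(j \right)} = -76$ ($O{\left(j \right)} = -63 + 7 \left(\left(\frac{1}{7} - 3\right) + 1\right) = -63 + 7 \left(- \frac{20}{7} + 1\right) = -63 + 7 \left(- \frac{13}{7}\right) = -63 - 13 = -76$)
$S{\left(J \right)} = -9$ ($S{\left(J \right)} = -5 - 4 = -9$)
$S{\left(4 \right)} V{\left(K \right)} + O{\left(6 \right)} = - 9 \left(7 + 18\right) - 76 = \left(-9\right) 25 - 76 = -225 - 76 = -301$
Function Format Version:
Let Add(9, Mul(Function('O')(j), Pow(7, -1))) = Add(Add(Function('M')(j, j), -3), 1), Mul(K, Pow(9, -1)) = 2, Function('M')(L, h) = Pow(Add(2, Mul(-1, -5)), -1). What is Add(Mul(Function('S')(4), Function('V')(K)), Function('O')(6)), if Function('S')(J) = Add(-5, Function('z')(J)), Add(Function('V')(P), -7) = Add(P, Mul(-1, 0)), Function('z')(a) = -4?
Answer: -301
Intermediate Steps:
Function('M')(L, h) = Rational(1, 7) (Function('M')(L, h) = Pow(Add(2, 5), -1) = Pow(7, -1) = Rational(1, 7))
K = 18 (K = Mul(9, 2) = 18)
Function('V')(P) = Add(7, P) (Function('V')(P) = Add(7, Add(P, Mul(-1, 0))) = Add(7, Add(P, 0)) = Add(7, P))
Function('O')(j) = -76 (Function('O')(j) = Add(-63, Mul(7, Add(Add(Rational(1, 7), -3), 1))) = Add(-63, Mul(7, Add(Rational(-20, 7), 1))) = Add(-63, Mul(7, Rational(-13, 7))) = Add(-63, -13) = -76)
Function('S')(J) = -9 (Function('S')(J) = Add(-5, -4) = -9)
Add(Mul(Function('S')(4), Function('V')(K)), Function('O')(6)) = Add(Mul(-9, Add(7, 18)), -76) = Add(Mul(-9, 25), -76) = Add(-225, -76) = -301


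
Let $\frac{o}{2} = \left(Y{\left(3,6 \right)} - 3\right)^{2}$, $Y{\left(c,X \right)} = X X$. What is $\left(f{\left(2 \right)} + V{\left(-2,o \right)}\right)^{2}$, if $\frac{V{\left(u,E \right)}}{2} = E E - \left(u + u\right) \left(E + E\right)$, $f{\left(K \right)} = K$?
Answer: $90672635639524$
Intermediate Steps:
$Y{\left(c,X \right)} = X^{2}$
$o = 2178$ ($o = 2 \left(6^{2} - 3\right)^{2} = 2 \left(36 - 3\right)^{2} = 2 \cdot 33^{2} = 2 \cdot 1089 = 2178$)
$V{\left(u,E \right)} = 2 E^{2} - 8 E u$ ($V{\left(u,E \right)} = 2 \left(E E - \left(u + u\right) \left(E + E\right)\right) = 2 \left(E^{2} - 2 u 2 E\right) = 2 \left(E^{2} - 4 E u\right) = 2 E^{2} - 8 E u$)
$\left(f{\left(2 \right)} + V{\left(-2,o \right)}\right)^{2} = \left(2 + 2 \cdot 2178 \left(2178 - -8\right)\right)^{2} = \left(2 + 2 \cdot 2178 \left(2178 + 8\right)\right)^{2} = \left(2 + 2 \cdot 2178 \cdot 2186\right)^{2} = \left(2 + 9522216\right)^{2} = 9522218^{2} = 90672635639524$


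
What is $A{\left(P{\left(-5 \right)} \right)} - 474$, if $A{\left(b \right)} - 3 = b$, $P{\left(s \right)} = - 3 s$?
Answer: $-456$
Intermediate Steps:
$A{\left(b \right)} = 3 + b$
$A{\left(P{\left(-5 \right)} \right)} - 474 = \left(3 - -15\right) - 474 = \left(3 + 15\right) - 474 = 18 - 474 = -456$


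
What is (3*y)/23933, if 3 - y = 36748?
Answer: -110235/23933 ≈ -4.6060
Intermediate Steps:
y = -36745 (y = 3 - 1*36748 = 3 - 36748 = -36745)
(3*y)/23933 = (3*(-36745))/23933 = -110235*1/23933 = -110235/23933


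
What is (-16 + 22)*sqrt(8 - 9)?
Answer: 6*I ≈ 6.0*I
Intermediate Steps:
(-16 + 22)*sqrt(8 - 9) = 6*sqrt(-1) = 6*I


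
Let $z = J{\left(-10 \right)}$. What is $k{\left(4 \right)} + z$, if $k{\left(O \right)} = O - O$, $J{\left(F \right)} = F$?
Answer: $-10$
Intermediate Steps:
$z = -10$
$k{\left(O \right)} = 0$
$k{\left(4 \right)} + z = 0 - 10 = -10$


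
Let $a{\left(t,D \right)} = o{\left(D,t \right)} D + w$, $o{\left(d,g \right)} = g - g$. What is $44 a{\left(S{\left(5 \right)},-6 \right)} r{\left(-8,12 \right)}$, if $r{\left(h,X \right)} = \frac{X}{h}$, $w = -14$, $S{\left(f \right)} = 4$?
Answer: $924$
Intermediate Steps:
$o{\left(d,g \right)} = 0$
$a{\left(t,D \right)} = -14$ ($a{\left(t,D \right)} = 0 D - 14 = 0 - 14 = -14$)
$44 a{\left(S{\left(5 \right)},-6 \right)} r{\left(-8,12 \right)} = 44 \left(-14\right) \frac{12}{-8} = - 616 \cdot 12 \left(- \frac{1}{8}\right) = \left(-616\right) \left(- \frac{3}{2}\right) = 924$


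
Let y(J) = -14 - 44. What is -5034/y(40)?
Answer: 2517/29 ≈ 86.793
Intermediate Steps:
y(J) = -58
-5034/y(40) = -5034/(-58) = -5034*(-1/58) = 2517/29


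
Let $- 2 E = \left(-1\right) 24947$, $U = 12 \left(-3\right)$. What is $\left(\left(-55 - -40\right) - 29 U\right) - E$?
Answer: $- \frac{22889}{2} \approx -11445.0$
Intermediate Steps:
$U = -36$
$E = \frac{24947}{2}$ ($E = - \frac{\left(-1\right) 24947}{2} = \left(- \frac{1}{2}\right) \left(-24947\right) = \frac{24947}{2} \approx 12474.0$)
$\left(\left(-55 - -40\right) - 29 U\right) - E = \left(\left(-55 - -40\right) - -1044\right) - \frac{24947}{2} = \left(\left(-55 + 40\right) + 1044\right) - \frac{24947}{2} = \left(-15 + 1044\right) - \frac{24947}{2} = 1029 - \frac{24947}{2} = - \frac{22889}{2}$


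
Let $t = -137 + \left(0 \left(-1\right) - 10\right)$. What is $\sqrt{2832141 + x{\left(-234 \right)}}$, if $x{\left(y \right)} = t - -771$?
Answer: $\sqrt{2832765} \approx 1683.1$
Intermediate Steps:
$t = -147$ ($t = -137 + \left(0 - 10\right) = -137 - 10 = -147$)
$x{\left(y \right)} = 624$ ($x{\left(y \right)} = -147 - -771 = -147 + 771 = 624$)
$\sqrt{2832141 + x{\left(-234 \right)}} = \sqrt{2832141 + 624} = \sqrt{2832765}$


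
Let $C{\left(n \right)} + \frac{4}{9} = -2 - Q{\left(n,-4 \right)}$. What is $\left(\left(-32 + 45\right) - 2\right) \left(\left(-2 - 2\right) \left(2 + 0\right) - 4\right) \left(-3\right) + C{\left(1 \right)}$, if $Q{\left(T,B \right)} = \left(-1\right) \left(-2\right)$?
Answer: $\frac{3524}{9} \approx 391.56$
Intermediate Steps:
$Q{\left(T,B \right)} = 2$
$C{\left(n \right)} = - \frac{40}{9}$ ($C{\left(n \right)} = - \frac{4}{9} - 4 = - \frac{40}{9}$)
$\left(\left(-32 + 45\right) - 2\right) \left(\left(-2 - 2\right) \left(2 + 0\right) - 4\right) \left(-3\right) + C{\left(1 \right)} = \left(\left(-32 + 45\right) - 2\right) \left(\left(-2 - 2\right) \left(2 + 0\right) - 4\right) \left(-3\right) - \frac{40}{9} = \left(13 - 2\right) \left(\left(-4\right) 2 - 4\right) \left(-3\right) - \frac{40}{9} = 11 \left(-8 - 4\right) \left(-3\right) - \frac{40}{9} = 11 \left(\left(-12\right) \left(-3\right)\right) - \frac{40}{9} = 11 \cdot 36 - \frac{40}{9} = 396 - \frac{40}{9} = \frac{3524}{9}$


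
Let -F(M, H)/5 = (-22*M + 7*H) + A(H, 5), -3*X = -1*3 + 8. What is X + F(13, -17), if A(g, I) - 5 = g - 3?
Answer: 6295/3 ≈ 2098.3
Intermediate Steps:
A(g, I) = 2 + g (A(g, I) = 5 + (g - 3) = 5 + (-3 + g) = 2 + g)
X = -5/3 (X = -(-1*3 + 8)/3 = -(-3 + 8)/3 = -⅓*5 = -5/3 ≈ -1.6667)
F(M, H) = -10 - 40*H + 110*M (F(M, H) = -5*((-22*M + 7*H) + (2 + H)) = -5*(2 - 22*M + 8*H) = -10 - 40*H + 110*M)
X + F(13, -17) = -5/3 + (-10 - 40*(-17) + 110*13) = -5/3 + (-10 + 680 + 1430) = -5/3 + 2100 = 6295/3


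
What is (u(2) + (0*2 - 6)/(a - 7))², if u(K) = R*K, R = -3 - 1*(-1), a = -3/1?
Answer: 289/25 ≈ 11.560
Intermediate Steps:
a = -3 (a = -3*1 = -3)
R = -2 (R = -3 + 1 = -2)
u(K) = -2*K
(u(2) + (0*2 - 6)/(a - 7))² = (-2*2 + (0*2 - 6)/(-3 - 7))² = (-4 + (0 - 6)/(-10))² = (-4 - 6*(-⅒))² = (-4 + ⅗)² = (-17/5)² = 289/25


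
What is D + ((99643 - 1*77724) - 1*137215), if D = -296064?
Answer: -411360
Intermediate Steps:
D + ((99643 - 1*77724) - 1*137215) = -296064 + ((99643 - 1*77724) - 1*137215) = -296064 + ((99643 - 77724) - 137215) = -296064 + (21919 - 137215) = -296064 - 115296 = -411360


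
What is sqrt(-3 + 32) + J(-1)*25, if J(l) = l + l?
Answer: -50 + sqrt(29) ≈ -44.615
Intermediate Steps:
J(l) = 2*l
sqrt(-3 + 32) + J(-1)*25 = sqrt(-3 + 32) + (2*(-1))*25 = sqrt(29) - 2*25 = sqrt(29) - 50 = -50 + sqrt(29)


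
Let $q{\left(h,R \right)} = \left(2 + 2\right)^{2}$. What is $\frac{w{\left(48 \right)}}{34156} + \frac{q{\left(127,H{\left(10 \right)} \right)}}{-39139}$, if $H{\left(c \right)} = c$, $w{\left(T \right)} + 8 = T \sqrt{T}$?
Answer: $- \frac{214902}{334207921} + \frac{48 \sqrt{3}}{8539} \approx 0.0090933$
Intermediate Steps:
$w{\left(T \right)} = -8 + T^{\frac{3}{2}}$ ($w{\left(T \right)} = -8 + T \sqrt{T} = -8 + T^{\frac{3}{2}}$)
$q{\left(h,R \right)} = 16$ ($q{\left(h,R \right)} = 4^{2} = 16$)
$\frac{w{\left(48 \right)}}{34156} + \frac{q{\left(127,H{\left(10 \right)} \right)}}{-39139} = \frac{-8 + 48^{\frac{3}{2}}}{34156} + \frac{16}{-39139} = \left(-8 + 192 \sqrt{3}\right) \frac{1}{34156} + 16 \left(- \frac{1}{39139}\right) = \left(- \frac{2}{8539} + \frac{48 \sqrt{3}}{8539}\right) - \frac{16}{39139} = - \frac{214902}{334207921} + \frac{48 \sqrt{3}}{8539}$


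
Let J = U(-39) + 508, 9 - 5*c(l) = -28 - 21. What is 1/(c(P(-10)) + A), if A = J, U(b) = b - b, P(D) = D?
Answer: 5/2598 ≈ 0.0019246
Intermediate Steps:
c(l) = 58/5 (c(l) = 9/5 - (-28 - 21)/5 = 9/5 - 1/5*(-49) = 9/5 + 49/5 = 58/5)
U(b) = 0
J = 508 (J = 0 + 508 = 508)
A = 508
1/(c(P(-10)) + A) = 1/(58/5 + 508) = 1/(2598/5) = 5/2598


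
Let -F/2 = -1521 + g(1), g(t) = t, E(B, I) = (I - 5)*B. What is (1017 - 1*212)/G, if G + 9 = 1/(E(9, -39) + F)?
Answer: -425684/4759 ≈ -89.448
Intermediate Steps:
E(B, I) = B*(-5 + I) (E(B, I) = (-5 + I)*B = B*(-5 + I))
F = 3040 (F = -2*(-1521 + 1) = -2*(-1520) = 3040)
G = -23795/2644 (G = -9 + 1/(9*(-5 - 39) + 3040) = -9 + 1/(9*(-44) + 3040) = -9 + 1/(-396 + 3040) = -9 + 1/2644 = -23795/2644 ≈ -8.9996)
(1017 - 1*212)/G = (1017 - 1*212)/(-23795/2644) = (1017 - 212)*(-2644/23795) = 805*(-2644/23795) = -425684/4759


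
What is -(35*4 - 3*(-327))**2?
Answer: -1256641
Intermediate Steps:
-(35*4 - 3*(-327))**2 = -(140 + 981)**2 = -1*1121**2 = -1*1256641 = -1256641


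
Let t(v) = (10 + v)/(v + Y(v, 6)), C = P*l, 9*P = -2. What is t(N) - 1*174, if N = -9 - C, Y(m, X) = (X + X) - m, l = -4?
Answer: -18791/108 ≈ -173.99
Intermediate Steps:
P = -2/9 (P = (⅑)*(-2) = -2/9 ≈ -0.22222)
Y(m, X) = -m + 2*X (Y(m, X) = 2*X - m = -m + 2*X)
C = 8/9 (C = -2/9*(-4) = 8/9 ≈ 0.88889)
N = -89/9 (N = -9 - 1*8/9 = -9 - 8/9 = -89/9 ≈ -9.8889)
t(v) = ⅚ + v/12 (t(v) = (10 + v)/(v + (-v + 2*6)) = (10 + v)/(v + (-v + 12)) = (10 + v)/(v + (12 - v)) = (10 + v)/12 = (10 + v)*(1/12) = ⅚ + v/12)
t(N) - 1*174 = (⅚ + (1/12)*(-89/9)) - 1*174 = (⅚ - 89/108) - 174 = 1/108 - 174 = -18791/108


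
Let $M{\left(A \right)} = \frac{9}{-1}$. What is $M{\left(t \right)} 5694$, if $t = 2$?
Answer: $-51246$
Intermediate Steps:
$M{\left(A \right)} = -9$ ($M{\left(A \right)} = 9 \left(-1\right) = -9$)
$M{\left(t \right)} 5694 = \left(-9\right) 5694 = -51246$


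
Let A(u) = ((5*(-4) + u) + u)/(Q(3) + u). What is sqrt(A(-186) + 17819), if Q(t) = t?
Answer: sqrt(596812227)/183 ≈ 133.50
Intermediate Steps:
A(u) = (-20 + 2*u)/(3 + u) (A(u) = ((5*(-4) + u) + u)/(3 + u) = ((-20 + u) + u)/(3 + u) = (-20 + 2*u)/(3 + u))
sqrt(A(-186) + 17819) = sqrt(2*(-10 - 186)/(3 - 186) + 17819) = sqrt(2*(-196)/(-183) + 17819) = sqrt(2*(-1/183)*(-196) + 17819) = sqrt(392/183 + 17819) = sqrt(3261269/183) = sqrt(596812227)/183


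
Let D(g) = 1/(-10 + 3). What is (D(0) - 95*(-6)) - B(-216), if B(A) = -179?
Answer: 5242/7 ≈ 748.86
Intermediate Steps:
D(g) = -⅐ (D(g) = 1/(-7) = -⅐)
(D(0) - 95*(-6)) - B(-216) = (-⅐ - 95*(-6)) - 1*(-179) = (-⅐ + 570) + 179 = 3989/7 + 179 = 5242/7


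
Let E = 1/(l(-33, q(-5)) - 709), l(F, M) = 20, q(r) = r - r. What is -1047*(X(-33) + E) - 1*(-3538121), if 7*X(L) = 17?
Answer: 17052101401/4823 ≈ 3.5356e+6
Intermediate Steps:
q(r) = 0
X(L) = 17/7 (X(L) = (⅐)*17 = 17/7)
E = -1/689 (E = 1/(20 - 709) = 1/(-689) = -1/689 ≈ -0.0014514)
-1047*(X(-33) + E) - 1*(-3538121) = -1047*(17/7 - 1/689) - 1*(-3538121) = -1047*11706/4823 + 3538121 = -12256182/4823 + 3538121 = 17052101401/4823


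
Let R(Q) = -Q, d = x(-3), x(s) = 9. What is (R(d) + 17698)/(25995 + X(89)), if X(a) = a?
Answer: 17689/26084 ≈ 0.67815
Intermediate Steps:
d = 9
(R(d) + 17698)/(25995 + X(89)) = (-1*9 + 17698)/(25995 + 89) = (-9 + 17698)/26084 = 17689*(1/26084) = 17689/26084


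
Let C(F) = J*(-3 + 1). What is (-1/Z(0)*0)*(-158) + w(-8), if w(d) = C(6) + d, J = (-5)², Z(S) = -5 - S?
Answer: -58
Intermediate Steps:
J = 25
C(F) = -50 (C(F) = 25*(-3 + 1) = 25*(-2) = -50)
w(d) = -50 + d
(-1/Z(0)*0)*(-158) + w(-8) = (-1/(-5 - 1*0)*0)*(-158) + (-50 - 8) = (-1/(-5 + 0)*0)*(-158) - 58 = (-1/(-5)*0)*(-158) - 58 = (-1*(-⅕)*0)*(-158) - 58 = ((⅕)*0)*(-158) - 58 = 0*(-158) - 58 = 0 - 58 = -58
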